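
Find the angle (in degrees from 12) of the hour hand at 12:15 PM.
The hour hand moves 30 degrees per hour and 0.5 degrees per minute.
At 12:15: (0) x 30 + 15 x 0.5 = 0 + 7.5 = 7.5 degrees

Final answer: 7.5 degrees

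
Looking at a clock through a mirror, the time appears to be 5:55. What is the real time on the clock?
Reflection across the vertical (12-6) axis maps a hand at angle A degrees to (360 - A) degrees, which sends a reading of T minutes past 12:00 to (720 - T) minutes past 12:00.
Mirror reads 5:55 = 355 minutes past 12:00.
Actual time: (720 - 355) mod 720 = 365 minutes = 6:05.

Final answer: 6:05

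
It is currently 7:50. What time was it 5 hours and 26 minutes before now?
Starting time: 7:50 = 470 total minutes past 12:00
Subtracting: 5 hours and 26 minutes = 326 minutes
470 - 326 = 144 minutes
= 2 hours and 24 minutes past 12:00 = 2:24

Final answer: 2:24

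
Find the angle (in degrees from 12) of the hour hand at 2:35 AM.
The hour hand moves 30 degrees per hour and 0.5 degrees per minute.
At 2:35: (2) x 30 + 35 x 0.5 = 60 + 17.5 = 77.5 degrees

Final answer: 77.5 degrees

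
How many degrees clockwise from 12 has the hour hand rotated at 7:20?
The hour hand moves 30 degrees per hour and 0.5 degrees per minute.
At 7:20: (7) x 30 + 20 x 0.5 = 210 + 10 = 220 degrees

Final answer: 220 degrees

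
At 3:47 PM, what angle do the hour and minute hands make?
Hour hand position: 3 x 30 + 47 x 0.5 = 113.5 degrees
Minute hand position: 47 x 6 = 282 degrees
Difference: |113.5 - 282| = 168.5 degrees
The angle between the hands is 168.5 degrees

Final answer: 168.5 degrees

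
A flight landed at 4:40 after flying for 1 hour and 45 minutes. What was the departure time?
Starting time: 4:40 = 280 total minutes past 12:00
Subtracting: 1 hour and 45 minutes = 105 minutes
280 - 105 = 175 minutes
= 2 hours and 55 minutes past 12:00 = 2:55

Final answer: 2:55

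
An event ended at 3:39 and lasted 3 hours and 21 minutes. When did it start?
Starting time: 3:39 = 219 total minutes past 12:00
Subtracting: 3 hours and 21 minutes = 201 minutes
219 - 201 = 18 minutes
= 18 minutes past 12:00 = 12:18

Final answer: 12:18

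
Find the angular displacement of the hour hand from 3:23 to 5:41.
The hour hand moves 0.5 degrees per minute.
Time elapsed: 5:41 - 3:23 = 138 minutes
Angular displacement: 138 x 0.5 = 69 degrees

Final answer: 69 degrees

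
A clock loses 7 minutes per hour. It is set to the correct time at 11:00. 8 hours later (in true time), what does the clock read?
For every 60 true minutes, the faulty clock advances 60 - 7 = 53 minutes.
True elapsed: 8 hours = 480 minutes.
Faulty clock advances: 480 x 53/60 = 424 minutes (drift: 56 minutes behind).
Shown time: 11:00 + 424 minutes = 6:04.

Final answer: 6:04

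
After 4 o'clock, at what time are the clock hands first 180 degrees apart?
For hands to be 180 degrees apart: |30H - 5.5t| = 180
With H = 4: t = (30 x 4 + 180)/5.5 = 54.55 or t = (30 x 4 - 180)/5.5 = -10.91
First valid solution (0 < t < 60): t = 54.55 minutes
The hands are opposite at 54.55 minutes past 4:00.

Final answer: 54.55 minutes past 4:00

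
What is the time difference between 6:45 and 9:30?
From 6:45 to 9:30:
(9 x 60 + 30) - (6 x 60 + 45) = 570 - 405 = 165 minutes
= 2 hours and 45 minutes

Final answer: 2 hours and 45 minutes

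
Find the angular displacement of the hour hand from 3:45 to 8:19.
The hour hand moves 0.5 degrees per minute.
Time elapsed: 8:19 - 3:45 = 274 minutes
Angular displacement: 274 x 0.5 = 137 degrees

Final answer: 137 degrees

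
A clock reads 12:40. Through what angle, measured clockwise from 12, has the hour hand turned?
The hour hand moves 30 degrees per hour and 0.5 degrees per minute.
At 12:40: (0) x 30 + 40 x 0.5 = 0 + 20 = 20 degrees

Final answer: 20 degrees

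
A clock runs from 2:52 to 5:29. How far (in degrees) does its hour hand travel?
The hour hand moves 0.5 degrees per minute.
Time elapsed: 5:29 - 2:52 = 157 minutes
Angular displacement: 157 x 0.5 = 78.5 degrees

Final answer: 78.5 degrees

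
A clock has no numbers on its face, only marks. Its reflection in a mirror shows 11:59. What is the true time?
Reflection across the vertical (12-6) axis maps a hand at angle A degrees to (360 - A) degrees, which sends a reading of T minutes past 12:00 to (720 - T) minutes past 12:00.
Mirror reads 11:59 = 719 minutes past 12:00.
Actual time: (720 - 719) mod 720 = 1 minutes = 12:01.

Final answer: 12:01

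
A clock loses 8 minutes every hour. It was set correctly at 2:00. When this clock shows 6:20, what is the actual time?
For every 60 true minutes, the faulty clock advances 52 minutes, so 1 faulty-clock minute corresponds to 60/52 true minutes.
From 2:00 to 6:20 on the faulty dial is 260 minutes.
True elapsed: 260 x 60/52 = 300 minutes = 5 hours.
True time: 2:00 + 5 hours = 7:00.

Final answer: 7:00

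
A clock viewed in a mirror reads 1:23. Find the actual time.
Reflection across the vertical (12-6) axis maps a hand at angle A degrees to (360 - A) degrees, which sends a reading of T minutes past 12:00 to (720 - T) minutes past 12:00.
Mirror reads 1:23 = 83 minutes past 12:00.
Actual time: (720 - 83) mod 720 = 637 minutes = 10:37.

Final answer: 10:37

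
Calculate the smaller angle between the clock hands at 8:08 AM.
Hour hand position: 8 x 30 + 8 x 0.5 = 244 degrees
Minute hand position: 8 x 6 = 48 degrees
Difference: |244 - 48| = 196 degrees
Since 196 > 180, the smaller angle is 360 - 196 = 164 degrees

Final answer: 164 degrees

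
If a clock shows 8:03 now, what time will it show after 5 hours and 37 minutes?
Starting time: 8:03
Adding 37 minutes to 3 minutes: 3 + 37 = 40 minutes
Adding 5 hours: 8 + 5 = 13 - 12 = 1
Final time: 1:40

Final answer: 1:40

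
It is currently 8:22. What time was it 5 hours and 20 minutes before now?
Starting time: 8:22 = 502 total minutes past 12:00
Subtracting: 5 hours and 20 minutes = 320 minutes
502 - 320 = 182 minutes
= 3 hours and 2 minutes past 12:00 = 3:02

Final answer: 3:02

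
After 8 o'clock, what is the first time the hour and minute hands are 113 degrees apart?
At t minutes past 8:00, the hour hand is at 30 x 8 + 0.5t degrees and the minute hand is at 6t degrees.
The smaller angle between them is 113 degrees when |30H - 5.5t| = 113 or |30H - 5.5t| = 247.
With H = 8, solve 30 x 8 - 5.5t = +/- target for each target:
  t = (30 x 8 - 113) / 5.5 = 23.09
  t = (30 x 8 + 113) / 5.5 = 64.18 (outside (0, 60))
  t = (30 x 8 - 247) / 5.5 = -1.27 (outside (0, 60))
  t = (30 x 8 + 247) / 5.5 = 88.55 (outside (0, 60))
Valid solutions in (0, 60): {23.09} minutes.
The first occurrence is t = 23.09 minutes.
The hands form a 113-degree angle at 23.09 minutes past 8:00.

Final answer: 23.09 minutes past 8:00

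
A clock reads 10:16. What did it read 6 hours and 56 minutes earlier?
Starting time: 10:16 = 616 total minutes past 12:00
Subtracting: 6 hours and 56 minutes = 416 minutes
616 - 416 = 200 minutes
= 3 hours and 20 minutes past 12:00 = 3:20

Final answer: 3:20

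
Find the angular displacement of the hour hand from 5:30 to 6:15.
The hour hand moves 0.5 degrees per minute.
Time elapsed: 6:15 - 5:30 = 45 minutes
Angular displacement: 45 x 0.5 = 22.5 degrees

Final answer: 22.5 degrees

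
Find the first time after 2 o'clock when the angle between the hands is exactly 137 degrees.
At t minutes past 2:00, the hour hand is at 30 x 2 + 0.5t degrees and the minute hand is at 6t degrees.
The smaller angle between them is 137 degrees when |30H - 5.5t| = 137 or |30H - 5.5t| = 223.
With H = 2, solve 30 x 2 - 5.5t = +/- target for each target:
  t = (30 x 2 - 137) / 5.5 = -14 (outside (0, 60))
  t = (30 x 2 + 137) / 5.5 = 35.82
  t = (30 x 2 - 223) / 5.5 = -29.64 (outside (0, 60))
  t = (30 x 2 + 223) / 5.5 = 51.45
Valid solutions in (0, 60): {35.82, 51.45} minutes.
The first occurrence is t = 35.82 minutes.
The hands form a 137-degree angle at 35.82 minutes past 2:00.

Final answer: 35.82 minutes past 2:00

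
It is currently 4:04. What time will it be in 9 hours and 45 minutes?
Starting time: 4:04
Adding 45 minutes to 4 minutes: 4 + 45 = 49 minutes
Adding 9 hours: 4 + 9 = 13 - 12 = 1
Final time: 1:49

Final answer: 1:49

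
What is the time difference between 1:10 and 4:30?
From 1:10 to 4:30:
(4 x 60 + 30) - (1 x 60 + 10) = 270 - 70 = 200 minutes
= 3 hours and 20 minutes

Final answer: 3 hours and 20 minutes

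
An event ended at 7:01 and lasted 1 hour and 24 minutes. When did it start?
Starting time: 7:01 = 421 total minutes past 12:00
Subtracting: 1 hour and 24 minutes = 84 minutes
421 - 84 = 337 minutes
= 5 hours and 37 minutes past 12:00 = 5:37

Final answer: 5:37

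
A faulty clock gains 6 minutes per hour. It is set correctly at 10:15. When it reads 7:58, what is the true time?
For every 60 true minutes, the faulty clock advances 66 minutes, so 1 faulty-clock minute corresponds to 60/66 true minutes.
From 10:15 to 7:58 on the faulty dial is 583 minutes.
True elapsed: 583 x 60/66 = 530 minutes = 8 hours and 50 minutes.
True time: 10:15 + 8 hours and 50 minutes = 7:05.

Final answer: 7:05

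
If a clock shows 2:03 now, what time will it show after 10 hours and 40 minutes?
Starting time: 2:03
Adding 40 minutes to 3 minutes: 3 + 40 = 43 minutes
Adding 10 hours: 2 + 10 = 12
Final time: 12:43

Final answer: 12:43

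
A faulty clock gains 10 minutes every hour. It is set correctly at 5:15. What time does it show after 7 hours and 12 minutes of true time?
For every 60 true minutes, the faulty clock advances 60 + 10 = 70 minutes.
True elapsed: 7 hours and 12 minutes = 432 minutes.
Faulty clock advances: 432 x 70/60 = 504 minutes (drift: 72 minutes ahead).
Shown time: 5:15 + 504 minutes = 1:39.

Final answer: 1:39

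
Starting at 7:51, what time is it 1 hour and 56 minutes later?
Starting time: 7:51
Adding 56 minutes to 51 minutes: 51 + 56 = 107 minutes = 1 hour and 47 minutes
Adding 1 hour: 7 + 1 + 1 (carry) = 9
Final time: 9:47

Final answer: 9:47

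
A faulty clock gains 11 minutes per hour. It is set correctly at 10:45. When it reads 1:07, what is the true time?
For every 60 true minutes, the faulty clock advances 71 minutes, so 1 faulty-clock minute corresponds to 60/71 true minutes.
From 10:45 to 1:07 on the faulty dial is 142 minutes.
True elapsed: 142 x 60/71 = 120 minutes = 2 hours.
True time: 10:45 + 2 hours = 12:45.

Final answer: 12:45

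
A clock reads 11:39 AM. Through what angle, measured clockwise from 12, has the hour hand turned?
The hour hand moves 30 degrees per hour and 0.5 degrees per minute.
At 11:39: (11) x 30 + 39 x 0.5 = 330 + 19.5 = 349.5 degrees

Final answer: 349.5 degrees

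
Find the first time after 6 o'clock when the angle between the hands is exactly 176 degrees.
At t minutes past 6:00, the hour hand is at 30 x 6 + 0.5t degrees and the minute hand is at 6t degrees.
The smaller angle between them is 176 degrees when |30H - 5.5t| = 176 or |30H - 5.5t| = 184.
With H = 6, solve 30 x 6 - 5.5t = +/- target for each target:
  t = (30 x 6 - 176) / 5.5 = 0.73
  t = (30 x 6 + 176) / 5.5 = 64.73 (outside (0, 60))
  t = (30 x 6 - 184) / 5.5 = -0.73 (outside (0, 60))
  t = (30 x 6 + 184) / 5.5 = 66.18 (outside (0, 60))
Valid solutions in (0, 60): {0.73} minutes.
The first occurrence is t = 0.73 minutes.
The hands form a 176-degree angle at 0.73 minutes past 6:00.

Final answer: 0.73 minutes past 6:00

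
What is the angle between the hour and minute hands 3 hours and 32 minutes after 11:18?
First find the time 3 hours and 32 minutes after 11:18.
Total minutes: 11 x 60 + 18 + 3 x 60 + 32 = 890.
890 mod 720 = 170 minutes = 2:50.
Now compute the angle at 2:50:
Hour hand: 2 x 30 + 50 x 0.5 = 85 degrees
Minute hand: 50 x 6 = 300 degrees
Difference: |85 - 300| = 215 degrees
Smaller angle: 360 - 215 = 145 degrees

Final answer: 145 degrees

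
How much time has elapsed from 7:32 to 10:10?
From 7:32 to 10:10:
(10 x 60 + 10) - (7 x 60 + 32) = 610 - 452 = 158 minutes
= 2 hours and 38 minutes

Final answer: 2 hours and 38 minutes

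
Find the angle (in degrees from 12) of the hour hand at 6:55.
The hour hand moves 30 degrees per hour and 0.5 degrees per minute.
At 6:55: (6) x 30 + 55 x 0.5 = 180 + 27.5 = 207.5 degrees

Final answer: 207.5 degrees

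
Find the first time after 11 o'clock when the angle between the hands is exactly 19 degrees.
At t minutes past 11:00, the hour hand is at 30 x 11 + 0.5t degrees and the minute hand is at 6t degrees.
The smaller angle between them is 19 degrees when |30H - 5.5t| = 19 or |30H - 5.5t| = 341.
With H = 11, solve 30 x 11 - 5.5t = +/- target for each target:
  t = (30 x 11 - 19) / 5.5 = 56.55
  t = (30 x 11 + 19) / 5.5 = 63.45 (outside (0, 60))
  t = (30 x 11 - 341) / 5.5 = -2 (outside (0, 60))
  t = (30 x 11 + 341) / 5.5 = 122 (outside (0, 60))
Valid solutions in (0, 60): {56.55} minutes.
The first occurrence is t = 56.55 minutes.
The hands form a 19-degree angle at 56.55 minutes past 11:00.

Final answer: 56.55 minutes past 11:00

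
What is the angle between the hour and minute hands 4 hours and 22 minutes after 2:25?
First find the time 4 hours and 22 minutes after 2:25.
Total minutes: 2 x 60 + 25 + 4 x 60 + 22 = 407.
407 mod 720 = 407 minutes = 6:47.
Now compute the angle at 6:47:
Hour hand: 6 x 30 + 47 x 0.5 = 203.5 degrees
Minute hand: 47 x 6 = 282 degrees
Difference: |203.5 - 282| = 78.5 degrees
The angle is 78.5 degrees

Final answer: 78.5 degrees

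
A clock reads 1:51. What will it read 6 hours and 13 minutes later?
Starting time: 1:51
Adding 13 minutes to 51 minutes: 51 + 13 = 64 minutes = 1 hour and 4 minutes
Adding 6 hours: 1 + 6 + 1 (carry) = 8
Final time: 8:04

Final answer: 8:04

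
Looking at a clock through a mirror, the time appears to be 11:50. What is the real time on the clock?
Reflection across the vertical (12-6) axis maps a hand at angle A degrees to (360 - A) degrees, which sends a reading of T minutes past 12:00 to (720 - T) minutes past 12:00.
Mirror reads 11:50 = 710 minutes past 12:00.
Actual time: (720 - 710) mod 720 = 10 minutes = 12:10.

Final answer: 12:10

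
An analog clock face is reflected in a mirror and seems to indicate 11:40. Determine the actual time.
Reflection across the vertical (12-6) axis maps a hand at angle A degrees to (360 - A) degrees, which sends a reading of T minutes past 12:00 to (720 - T) minutes past 12:00.
Mirror reads 11:40 = 700 minutes past 12:00.
Actual time: (720 - 700) mod 720 = 20 minutes = 12:20.

Final answer: 12:20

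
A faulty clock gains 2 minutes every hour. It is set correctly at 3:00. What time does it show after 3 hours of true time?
For every 60 true minutes, the faulty clock advances 60 + 2 = 62 minutes.
True elapsed: 3 hours = 180 minutes.
Faulty clock advances: 180 x 62/60 = 186 minutes (drift: 6 minutes ahead).
Shown time: 3:00 + 186 minutes = 6:06.

Final answer: 6:06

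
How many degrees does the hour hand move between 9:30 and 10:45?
The hour hand moves 0.5 degrees per minute.
Time elapsed: 10:45 - 9:30 = 75 minutes
Angular displacement: 75 x 0.5 = 37.5 degrees

Final answer: 37.5 degrees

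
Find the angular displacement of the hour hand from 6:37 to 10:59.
The hour hand moves 0.5 degrees per minute.
Time elapsed: 10:59 - 6:37 = 262 minutes
Angular displacement: 262 x 0.5 = 131 degrees

Final answer: 131 degrees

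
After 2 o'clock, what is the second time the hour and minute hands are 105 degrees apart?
At t minutes past 2:00, the hour hand is at 30 x 2 + 0.5t degrees and the minute hand is at 6t degrees.
The smaller angle between them is 105 degrees when |30H - 5.5t| = 105 or |30H - 5.5t| = 255.
With H = 2, solve 30 x 2 - 5.5t = +/- target for each target:
  t = (30 x 2 - 105) / 5.5 = -8.18 (outside (0, 60))
  t = (30 x 2 + 105) / 5.5 = 30
  t = (30 x 2 - 255) / 5.5 = -35.45 (outside (0, 60))
  t = (30 x 2 + 255) / 5.5 = 57.27
Valid solutions in (0, 60): {30, 57.27} minutes.
The second occurrence is t = 57.27 minutes.
The hands form a 105-degree angle at 57.27 minutes past 2:00.

Final answer: 57.27 minutes past 2:00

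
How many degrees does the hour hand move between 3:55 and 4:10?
The hour hand moves 0.5 degrees per minute.
Time elapsed: 4:10 - 3:55 = 15 minutes
Angular displacement: 15 x 0.5 = 7.5 degrees

Final answer: 7.5 degrees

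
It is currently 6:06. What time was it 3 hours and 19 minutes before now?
Starting time: 6:06 = 366 total minutes past 12:00
Subtracting: 3 hours and 19 minutes = 199 minutes
366 - 199 = 167 minutes
= 2 hours and 47 minutes past 12:00 = 2:47

Final answer: 2:47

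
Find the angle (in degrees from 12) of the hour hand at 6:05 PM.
The hour hand moves 30 degrees per hour and 0.5 degrees per minute.
At 6:05: (6) x 30 + 5 x 0.5 = 180 + 2.5 = 182.5 degrees

Final answer: 182.5 degrees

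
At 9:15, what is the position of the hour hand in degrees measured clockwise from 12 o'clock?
The hour hand moves 30 degrees per hour and 0.5 degrees per minute.
At 9:15: (9) x 30 + 15 x 0.5 = 270 + 7.5 = 277.5 degrees

Final answer: 277.5 degrees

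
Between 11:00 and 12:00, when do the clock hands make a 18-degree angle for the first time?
At t minutes past 11:00, the hour hand is at 30 x 11 + 0.5t degrees and the minute hand is at 6t degrees.
The smaller angle between them is 18 degrees when |30H - 5.5t| = 18 or |30H - 5.5t| = 342.
With H = 11, solve 30 x 11 - 5.5t = +/- target for each target:
  t = (30 x 11 - 18) / 5.5 = 56.73
  t = (30 x 11 + 18) / 5.5 = 63.27 (outside (0, 60))
  t = (30 x 11 - 342) / 5.5 = -2.18 (outside (0, 60))
  t = (30 x 11 + 342) / 5.5 = 122.18 (outside (0, 60))
Valid solutions in (0, 60): {56.73} minutes.
The first occurrence is t = 56.73 minutes.
The hands form a 18-degree angle at 56.73 minutes past 11:00.

Final answer: 56.73 minutes past 11:00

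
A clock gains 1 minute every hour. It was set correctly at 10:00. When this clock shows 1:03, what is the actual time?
For every 60 true minutes, the faulty clock advances 61 minutes, so 1 faulty-clock minute corresponds to 60/61 true minutes.
From 10:00 to 1:03 on the faulty dial is 183 minutes.
True elapsed: 183 x 60/61 = 180 minutes = 3 hours.
True time: 10:00 + 3 hours = 1:00.

Final answer: 1:00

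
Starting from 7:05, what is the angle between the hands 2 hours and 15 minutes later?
First find the time 2 hours and 15 minutes after 7:05.
Total minutes: 7 x 60 + 5 + 2 x 60 + 15 = 560.
560 mod 720 = 560 minutes = 9:20.
Now compute the angle at 9:20:
Hour hand: 9 x 30 + 20 x 0.5 = 280 degrees
Minute hand: 20 x 6 = 120 degrees
Difference: |280 - 120| = 160 degrees
The angle is 160 degrees

Final answer: 160 degrees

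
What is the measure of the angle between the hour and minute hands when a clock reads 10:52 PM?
Hour hand position: 10 x 30 + 52 x 0.5 = 326 degrees
Minute hand position: 52 x 6 = 312 degrees
Difference: |326 - 312| = 14 degrees
The angle between the hands is 14 degrees

Final answer: 14 degrees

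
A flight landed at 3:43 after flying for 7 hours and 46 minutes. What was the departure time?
Starting time: 3:43 = 223 total minutes past 12:00
Subtracting: 7 hours and 46 minutes = 466 minutes
223 - 466 = -243 (negative, add 12 hours = 720) = 477 minutes
= 7 hours and 57 minutes past 12:00 = 7:57

Final answer: 7:57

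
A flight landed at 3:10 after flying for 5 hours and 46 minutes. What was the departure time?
Starting time: 3:10 = 190 total minutes past 12:00
Subtracting: 5 hours and 46 minutes = 346 minutes
190 - 346 = -156 (negative, add 12 hours = 720) = 564 minutes
= 9 hours and 24 minutes past 12:00 = 9:24

Final answer: 9:24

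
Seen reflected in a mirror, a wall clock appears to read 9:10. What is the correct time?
Reflection across the vertical (12-6) axis maps a hand at angle A degrees to (360 - A) degrees, which sends a reading of T minutes past 12:00 to (720 - T) minutes past 12:00.
Mirror reads 9:10 = 550 minutes past 12:00.
Actual time: (720 - 550) mod 720 = 170 minutes = 2:50.

Final answer: 2:50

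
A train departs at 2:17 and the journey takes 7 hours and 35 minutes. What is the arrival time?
Starting time: 2:17
Adding 35 minutes to 17 minutes: 17 + 35 = 52 minutes
Adding 7 hours: 2 + 7 = 9
Final time: 9:52

Final answer: 9:52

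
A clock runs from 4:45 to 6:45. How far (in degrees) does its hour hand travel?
The hour hand moves 0.5 degrees per minute.
Time elapsed: 6:45 - 4:45 = 120 minutes
Angular displacement: 120 x 0.5 = 60 degrees

Final answer: 60 degrees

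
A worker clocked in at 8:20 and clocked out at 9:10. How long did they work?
From 8:20 to 9:10:
(9 x 60 + 10) - (8 x 60 + 20) = 550 - 500 = 50 minutes
= 50 minutes

Final answer: 50 minutes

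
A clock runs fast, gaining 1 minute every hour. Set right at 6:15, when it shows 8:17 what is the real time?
For every 60 true minutes, the faulty clock advances 61 minutes, so 1 faulty-clock minute corresponds to 60/61 true minutes.
From 6:15 to 8:17 on the faulty dial is 122 minutes.
True elapsed: 122 x 60/61 = 120 minutes = 2 hours.
True time: 6:15 + 2 hours = 8:15.

Final answer: 8:15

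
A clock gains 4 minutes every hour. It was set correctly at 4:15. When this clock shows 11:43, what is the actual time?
For every 60 true minutes, the faulty clock advances 64 minutes, so 1 faulty-clock minute corresponds to 60/64 true minutes.
From 4:15 to 11:43 on the faulty dial is 448 minutes.
True elapsed: 448 x 60/64 = 420 minutes = 7 hours.
True time: 4:15 + 7 hours = 11:15.

Final answer: 11:15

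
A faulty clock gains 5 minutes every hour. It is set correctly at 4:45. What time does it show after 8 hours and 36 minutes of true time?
For every 60 true minutes, the faulty clock advances 60 + 5 = 65 minutes.
True elapsed: 8 hours and 36 minutes = 516 minutes.
Faulty clock advances: 516 x 65/60 = 559 minutes (drift: 43 minutes ahead).
Shown time: 4:45 + 559 minutes = 2:04.

Final answer: 2:04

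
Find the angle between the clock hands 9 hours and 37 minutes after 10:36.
First find the time 9 hours and 37 minutes after 10:36.
Total minutes: 10 x 60 + 36 + 9 x 60 + 37 = 1213.
1213 mod 720 = 493 minutes = 8:13.
Now compute the angle at 8:13:
Hour hand: 8 x 30 + 13 x 0.5 = 246.5 degrees
Minute hand: 13 x 6 = 78 degrees
Difference: |246.5 - 78| = 168.5 degrees
The angle is 168.5 degrees

Final answer: 168.5 degrees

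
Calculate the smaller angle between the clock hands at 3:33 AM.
Hour hand position: 3 x 30 + 33 x 0.5 = 106.5 degrees
Minute hand position: 33 x 6 = 198 degrees
Difference: |106.5 - 198| = 91.5 degrees
The angle between the hands is 91.5 degrees

Final answer: 91.5 degrees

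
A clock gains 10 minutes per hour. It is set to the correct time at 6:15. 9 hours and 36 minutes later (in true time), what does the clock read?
For every 60 true minutes, the faulty clock advances 60 + 10 = 70 minutes.
True elapsed: 9 hours and 36 minutes = 576 minutes.
Faulty clock advances: 576 x 70/60 = 672 minutes (drift: 96 minutes ahead).
Shown time: 6:15 + 672 minutes = 5:27.

Final answer: 5:27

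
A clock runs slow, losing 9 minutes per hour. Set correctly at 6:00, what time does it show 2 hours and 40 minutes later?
For every 60 true minutes, the faulty clock advances 60 - 9 = 51 minutes.
True elapsed: 2 hours and 40 minutes = 160 minutes.
Faulty clock advances: 160 x 51/60 = 136 minutes (drift: 24 minutes behind).
Shown time: 6:00 + 136 minutes = 8:16.

Final answer: 8:16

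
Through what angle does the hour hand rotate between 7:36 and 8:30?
The hour hand moves 0.5 degrees per minute.
Time elapsed: 8:30 - 7:36 = 54 minutes
Angular displacement: 54 x 0.5 = 27 degrees

Final answer: 27 degrees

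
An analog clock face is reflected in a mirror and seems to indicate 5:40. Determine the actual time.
Reflection across the vertical (12-6) axis maps a hand at angle A degrees to (360 - A) degrees, which sends a reading of T minutes past 12:00 to (720 - T) minutes past 12:00.
Mirror reads 5:40 = 340 minutes past 12:00.
Actual time: (720 - 340) mod 720 = 380 minutes = 6:20.

Final answer: 6:20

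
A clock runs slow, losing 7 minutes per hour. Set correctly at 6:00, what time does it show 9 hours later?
For every 60 true minutes, the faulty clock advances 60 - 7 = 53 minutes.
True elapsed: 9 hours = 540 minutes.
Faulty clock advances: 540 x 53/60 = 477 minutes (drift: 63 minutes behind).
Shown time: 6:00 + 477 minutes = 1:57.

Final answer: 1:57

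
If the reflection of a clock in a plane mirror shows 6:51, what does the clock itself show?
Reflection across the vertical (12-6) axis maps a hand at angle A degrees to (360 - A) degrees, which sends a reading of T minutes past 12:00 to (720 - T) minutes past 12:00.
Mirror reads 6:51 = 411 minutes past 12:00.
Actual time: (720 - 411) mod 720 = 309 minutes = 5:09.

Final answer: 5:09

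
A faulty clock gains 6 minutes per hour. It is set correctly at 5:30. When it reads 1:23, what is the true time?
For every 60 true minutes, the faulty clock advances 66 minutes, so 1 faulty-clock minute corresponds to 60/66 true minutes.
From 5:30 to 1:23 on the faulty dial is 473 minutes.
True elapsed: 473 x 60/66 = 430 minutes = 7 hours and 10 minutes.
True time: 5:30 + 7 hours and 10 minutes = 12:40.

Final answer: 12:40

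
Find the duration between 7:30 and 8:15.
From 7:30 to 8:15:
(8 x 60 + 15) - (7 x 60 + 30) = 495 - 450 = 45 minutes
= 45 minutes

Final answer: 45 minutes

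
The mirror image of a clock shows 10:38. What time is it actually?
Reflection across the vertical (12-6) axis maps a hand at angle A degrees to (360 - A) degrees, which sends a reading of T minutes past 12:00 to (720 - T) minutes past 12:00.
Mirror reads 10:38 = 638 minutes past 12:00.
Actual time: (720 - 638) mod 720 = 82 minutes = 1:22.

Final answer: 1:22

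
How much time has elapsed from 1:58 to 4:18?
From 1:58 to 4:18:
(4 x 60 + 18) - (1 x 60 + 58) = 258 - 118 = 140 minutes
= 2 hours and 20 minutes

Final answer: 2 hours and 20 minutes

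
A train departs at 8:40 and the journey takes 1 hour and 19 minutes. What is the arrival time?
Starting time: 8:40
Adding 19 minutes to 40 minutes: 40 + 19 = 59 minutes
Adding 1 hour: 8 + 1 = 9
Final time: 9:59

Final answer: 9:59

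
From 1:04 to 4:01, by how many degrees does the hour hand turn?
The hour hand moves 0.5 degrees per minute.
Time elapsed: 4:01 - 1:04 = 177 minutes
Angular displacement: 177 x 0.5 = 88.5 degrees

Final answer: 88.5 degrees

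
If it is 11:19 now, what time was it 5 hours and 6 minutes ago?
Starting time: 11:19 = 679 total minutes past 12:00
Subtracting: 5 hours and 6 minutes = 306 minutes
679 - 306 = 373 minutes
= 6 hours and 13 minutes past 12:00 = 6:13

Final answer: 6:13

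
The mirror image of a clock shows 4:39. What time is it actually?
Reflection across the vertical (12-6) axis maps a hand at angle A degrees to (360 - A) degrees, which sends a reading of T minutes past 12:00 to (720 - T) minutes past 12:00.
Mirror reads 4:39 = 279 minutes past 12:00.
Actual time: (720 - 279) mod 720 = 441 minutes = 7:21.

Final answer: 7:21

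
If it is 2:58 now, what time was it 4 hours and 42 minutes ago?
Starting time: 2:58 = 178 total minutes past 12:00
Subtracting: 4 hours and 42 minutes = 282 minutes
178 - 282 = -104 (negative, add 12 hours = 720) = 616 minutes
= 10 hours and 16 minutes past 12:00 = 10:16

Final answer: 10:16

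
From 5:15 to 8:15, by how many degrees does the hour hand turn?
The hour hand moves 0.5 degrees per minute.
Time elapsed: 8:15 - 5:15 = 180 minutes
Angular displacement: 180 x 0.5 = 90 degrees

Final answer: 90 degrees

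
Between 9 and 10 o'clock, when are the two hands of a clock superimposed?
The minute hand gains 5.5 degrees per minute on the hour hand.
At 9:00, the hour hand is at 270 degrees and the minute hand is at 0 degrees.
The gap is 270 degrees. Time to close: 270/5.5 = 60 x 9/11 = 49.09 minutes.
The hands overlap at 49.09 minutes past 9:00.

Final answer: 49.09 minutes past 9:00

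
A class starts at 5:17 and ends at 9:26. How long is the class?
From 5:17 to 9:26:
(9 x 60 + 26) - (5 x 60 + 17) = 566 - 317 = 249 minutes
= 4 hours and 9 minutes

Final answer: 4 hours and 9 minutes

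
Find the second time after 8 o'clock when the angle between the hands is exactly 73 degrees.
At t minutes past 8:00, the hour hand is at 30 x 8 + 0.5t degrees and the minute hand is at 6t degrees.
The smaller angle between them is 73 degrees when |30H - 5.5t| = 73 or |30H - 5.5t| = 287.
With H = 8, solve 30 x 8 - 5.5t = +/- target for each target:
  t = (30 x 8 - 73) / 5.5 = 30.36
  t = (30 x 8 + 73) / 5.5 = 56.91
  t = (30 x 8 - 287) / 5.5 = -8.55 (outside (0, 60))
  t = (30 x 8 + 287) / 5.5 = 95.82 (outside (0, 60))
Valid solutions in (0, 60): {30.36, 56.91} minutes.
The second occurrence is t = 56.91 minutes.
The hands form a 73-degree angle at 56.91 minutes past 8:00.

Final answer: 56.91 minutes past 8:00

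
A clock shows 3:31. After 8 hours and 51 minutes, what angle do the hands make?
First find the time 8 hours and 51 minutes after 3:31.
Total minutes: 3 x 60 + 31 + 8 x 60 + 51 = 742.
742 mod 720 = 22 minutes = 12:22.
Now compute the angle at 12:22:
Hour hand: 0 x 30 + 22 x 0.5 = 11 degrees
Minute hand: 22 x 6 = 132 degrees
Difference: |11 - 132| = 121 degrees
The angle is 121 degrees

Final answer: 121 degrees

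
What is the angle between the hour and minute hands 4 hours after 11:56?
First find the time 4 hours after 11:56.
Total minutes: 11 x 60 + 56 + 4 x 60 + 0 = 956.
956 mod 720 = 236 minutes = 3:56.
Now compute the angle at 3:56:
Hour hand: 3 x 30 + 56 x 0.5 = 118 degrees
Minute hand: 56 x 6 = 336 degrees
Difference: |118 - 336| = 218 degrees
Smaller angle: 360 - 218 = 142 degrees

Final answer: 142 degrees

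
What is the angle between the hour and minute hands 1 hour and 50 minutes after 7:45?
First find the time 1 hour and 50 minutes after 7:45.
Total minutes: 7 x 60 + 45 + 1 x 60 + 50 = 575.
575 mod 720 = 575 minutes = 9:35.
Now compute the angle at 9:35:
Hour hand: 9 x 30 + 35 x 0.5 = 287.5 degrees
Minute hand: 35 x 6 = 210 degrees
Difference: |287.5 - 210| = 77.5 degrees
The angle is 77.5 degrees

Final answer: 77.5 degrees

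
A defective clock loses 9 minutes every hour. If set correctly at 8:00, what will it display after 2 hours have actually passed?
For every 60 true minutes, the faulty clock advances 60 - 9 = 51 minutes.
True elapsed: 2 hours = 120 minutes.
Faulty clock advances: 120 x 51/60 = 102 minutes (drift: 18 minutes behind).
Shown time: 8:00 + 102 minutes = 9:42.

Final answer: 9:42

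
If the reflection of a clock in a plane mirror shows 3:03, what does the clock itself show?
Reflection across the vertical (12-6) axis maps a hand at angle A degrees to (360 - A) degrees, which sends a reading of T minutes past 12:00 to (720 - T) minutes past 12:00.
Mirror reads 3:03 = 183 minutes past 12:00.
Actual time: (720 - 183) mod 720 = 537 minutes = 8:57.

Final answer: 8:57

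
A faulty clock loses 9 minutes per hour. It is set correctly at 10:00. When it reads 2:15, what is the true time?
For every 60 true minutes, the faulty clock advances 51 minutes, so 1 faulty-clock minute corresponds to 60/51 true minutes.
From 10:00 to 2:15 on the faulty dial is 255 minutes.
True elapsed: 255 x 60/51 = 300 minutes = 5 hours.
True time: 10:00 + 5 hours = 3:00.

Final answer: 3:00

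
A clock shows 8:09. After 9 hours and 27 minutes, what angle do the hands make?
First find the time 9 hours and 27 minutes after 8:09.
Total minutes: 8 x 60 + 9 + 9 x 60 + 27 = 1056.
1056 mod 720 = 336 minutes = 5:36.
Now compute the angle at 5:36:
Hour hand: 5 x 30 + 36 x 0.5 = 168 degrees
Minute hand: 36 x 6 = 216 degrees
Difference: |168 - 216| = 48 degrees
The angle is 48 degrees

Final answer: 48 degrees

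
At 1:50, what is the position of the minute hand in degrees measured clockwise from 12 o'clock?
The minute hand moves 6 degrees per minute.
At 1:50: 50 x 6 = 300 degrees

Final answer: 300 degrees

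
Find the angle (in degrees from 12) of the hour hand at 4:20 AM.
The hour hand moves 30 degrees per hour and 0.5 degrees per minute.
At 4:20: (4) x 30 + 20 x 0.5 = 120 + 10 = 130 degrees

Final answer: 130 degrees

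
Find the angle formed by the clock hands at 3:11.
Hour hand position: 3 x 30 + 11 x 0.5 = 95.5 degrees
Minute hand position: 11 x 6 = 66 degrees
Difference: |95.5 - 66| = 29.5 degrees
The angle between the hands is 29.5 degrees

Final answer: 29.5 degrees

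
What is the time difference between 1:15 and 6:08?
From 1:15 to 6:08:
(6 x 60 + 8) - (1 x 60 + 15) = 368 - 75 = 293 minutes
= 4 hours and 53 minutes

Final answer: 4 hours and 53 minutes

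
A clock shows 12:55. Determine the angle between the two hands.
Hour hand position: 0 x 30 + 55 x 0.5 = 27.5 degrees
Minute hand position: 55 x 6 = 330 degrees
Difference: |27.5 - 330| = 302.5 degrees
Since 302.5 > 180, the smaller angle is 360 - 302.5 = 57.5 degrees

Final answer: 57.5 degrees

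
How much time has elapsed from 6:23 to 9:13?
From 6:23 to 9:13:
(9 x 60 + 13) - (6 x 60 + 23) = 553 - 383 = 170 minutes
= 2 hours and 50 minutes

Final answer: 2 hours and 50 minutes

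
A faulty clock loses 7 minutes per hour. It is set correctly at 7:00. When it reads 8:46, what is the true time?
For every 60 true minutes, the faulty clock advances 53 minutes, so 1 faulty-clock minute corresponds to 60/53 true minutes.
From 7:00 to 8:46 on the faulty dial is 106 minutes.
True elapsed: 106 x 60/53 = 120 minutes = 2 hours.
True time: 7:00 + 2 hours = 9:00.

Final answer: 9:00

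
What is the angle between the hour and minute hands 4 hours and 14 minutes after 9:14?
First find the time 4 hours and 14 minutes after 9:14.
Total minutes: 9 x 60 + 14 + 4 x 60 + 14 = 808.
808 mod 720 = 88 minutes = 1:28.
Now compute the angle at 1:28:
Hour hand: 1 x 30 + 28 x 0.5 = 44 degrees
Minute hand: 28 x 6 = 168 degrees
Difference: |44 - 168| = 124 degrees
The angle is 124 degrees

Final answer: 124 degrees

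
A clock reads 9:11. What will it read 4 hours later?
Starting time: 9:11
Adding 0 minutes to 11 minutes: 11 + 0 = 11 minutes
Adding 4 hours: 9 + 4 = 13 - 12 = 1
Final time: 1:11

Final answer: 1:11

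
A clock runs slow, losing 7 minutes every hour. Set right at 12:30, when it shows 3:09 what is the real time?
For every 60 true minutes, the faulty clock advances 53 minutes, so 1 faulty-clock minute corresponds to 60/53 true minutes.
From 12:30 to 3:09 on the faulty dial is 159 minutes.
True elapsed: 159 x 60/53 = 180 minutes = 3 hours.
True time: 12:30 + 3 hours = 3:30.

Final answer: 3:30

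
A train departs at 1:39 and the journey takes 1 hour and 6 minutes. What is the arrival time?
Starting time: 1:39
Adding 6 minutes to 39 minutes: 39 + 6 = 45 minutes
Adding 1 hour: 1 + 1 = 2
Final time: 2:45

Final answer: 2:45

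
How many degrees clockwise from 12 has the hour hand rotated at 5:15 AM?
The hour hand moves 30 degrees per hour and 0.5 degrees per minute.
At 5:15: (5) x 30 + 15 x 0.5 = 150 + 7.5 = 157.5 degrees

Final answer: 157.5 degrees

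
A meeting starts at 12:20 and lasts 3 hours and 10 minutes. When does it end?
Starting time: 12:20
Adding 10 minutes to 20 minutes: 20 + 10 = 30 minutes
Adding 3 hours: 12 + 3 = 15 - 12 = 3
Final time: 3:30

Final answer: 3:30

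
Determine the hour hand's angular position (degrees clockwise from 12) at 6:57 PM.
The hour hand moves 30 degrees per hour and 0.5 degrees per minute.
At 6:57: (6) x 30 + 57 x 0.5 = 180 + 28.5 = 208.5 degrees

Final answer: 208.5 degrees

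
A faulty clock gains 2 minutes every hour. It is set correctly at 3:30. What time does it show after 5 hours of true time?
For every 60 true minutes, the faulty clock advances 60 + 2 = 62 minutes.
True elapsed: 5 hours = 300 minutes.
Faulty clock advances: 300 x 62/60 = 310 minutes (drift: 10 minutes ahead).
Shown time: 3:30 + 310 minutes = 8:40.

Final answer: 8:40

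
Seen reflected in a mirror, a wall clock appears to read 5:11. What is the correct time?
Reflection across the vertical (12-6) axis maps a hand at angle A degrees to (360 - A) degrees, which sends a reading of T minutes past 12:00 to (720 - T) minutes past 12:00.
Mirror reads 5:11 = 311 minutes past 12:00.
Actual time: (720 - 311) mod 720 = 409 minutes = 6:49.

Final answer: 6:49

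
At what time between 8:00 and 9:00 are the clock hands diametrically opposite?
For hands to be 180 degrees apart: |30H - 5.5t| = 180
With H = 8: t = (30 x 8 + 180)/5.5 = 76.36 or t = (30 x 8 - 180)/5.5 = 10.91
First valid solution (0 < t < 60): t = 10.91 minutes
The hands are opposite at 10.91 minutes past 8:00.

Final answer: 10.91 minutes past 8:00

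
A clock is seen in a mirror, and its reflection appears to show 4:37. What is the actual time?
Reflection across the vertical (12-6) axis maps a hand at angle A degrees to (360 - A) degrees, which sends a reading of T minutes past 12:00 to (720 - T) minutes past 12:00.
Mirror reads 4:37 = 277 minutes past 12:00.
Actual time: (720 - 277) mod 720 = 443 minutes = 7:23.

Final answer: 7:23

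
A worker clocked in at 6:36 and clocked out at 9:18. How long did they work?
From 6:36 to 9:18:
(9 x 60 + 18) - (6 x 60 + 36) = 558 - 396 = 162 minutes
= 2 hours and 42 minutes

Final answer: 2 hours and 42 minutes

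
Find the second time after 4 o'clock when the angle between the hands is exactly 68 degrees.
At t minutes past 4:00, the hour hand is at 30 x 4 + 0.5t degrees and the minute hand is at 6t degrees.
The smaller angle between them is 68 degrees when |30H - 5.5t| = 68 or |30H - 5.5t| = 292.
With H = 4, solve 30 x 4 - 5.5t = +/- target for each target:
  t = (30 x 4 - 68) / 5.5 = 9.45
  t = (30 x 4 + 68) / 5.5 = 34.18
  t = (30 x 4 - 292) / 5.5 = -31.27 (outside (0, 60))
  t = (30 x 4 + 292) / 5.5 = 74.91 (outside (0, 60))
Valid solutions in (0, 60): {9.45, 34.18} minutes.
The second occurrence is t = 34.18 minutes.
The hands form a 68-degree angle at 34.18 minutes past 4:00.

Final answer: 34.18 minutes past 4:00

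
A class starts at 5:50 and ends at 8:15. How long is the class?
From 5:50 to 8:15:
(8 x 60 + 15) - (5 x 60 + 50) = 495 - 350 = 145 minutes
= 2 hours and 25 minutes

Final answer: 2 hours and 25 minutes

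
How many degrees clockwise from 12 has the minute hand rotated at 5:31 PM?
The minute hand moves 6 degrees per minute.
At 5:31: 31 x 6 = 186 degrees

Final answer: 186 degrees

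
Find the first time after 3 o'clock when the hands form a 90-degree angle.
At t minutes past 3:00, the hour hand is at 30 x 3 + 0.5t degrees and the minute hand is at 6t degrees.
The smaller angle between them is 90 degrees when |30H - 5.5t| = 90 or |30H - 5.5t| = 270.
With H = 3, solve 30 x 3 - 5.5t = +/- target for each target:
  t = (30 x 3 - 90) / 5.5 = 0 (outside (0, 60))
  t = (30 x 3 + 90) / 5.5 = 32.73
  t = (30 x 3 - 270) / 5.5 = -32.73 (outside (0, 60))
  t = (30 x 3 + 270) / 5.5 = 65.45 (outside (0, 60))
Valid solutions in (0, 60): {32.73} minutes.
First occurrence: t = 32.73 minutes.
The hands are at right angles at 32.73 minutes past 3:00.

Final answer: 32.73 minutes past 3:00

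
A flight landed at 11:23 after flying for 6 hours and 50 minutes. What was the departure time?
Starting time: 11:23 = 683 total minutes past 12:00
Subtracting: 6 hours and 50 minutes = 410 minutes
683 - 410 = 273 minutes
= 4 hours and 33 minutes past 12:00 = 4:33

Final answer: 4:33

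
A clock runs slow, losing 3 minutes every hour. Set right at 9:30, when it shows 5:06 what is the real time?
For every 60 true minutes, the faulty clock advances 57 minutes, so 1 faulty-clock minute corresponds to 60/57 true minutes.
From 9:30 to 5:06 on the faulty dial is 456 minutes.
True elapsed: 456 x 60/57 = 480 minutes = 8 hours.
True time: 9:30 + 8 hours = 5:30.

Final answer: 5:30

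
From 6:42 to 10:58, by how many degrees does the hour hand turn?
The hour hand moves 0.5 degrees per minute.
Time elapsed: 10:58 - 6:42 = 256 minutes
Angular displacement: 256 x 0.5 = 128 degrees

Final answer: 128 degrees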